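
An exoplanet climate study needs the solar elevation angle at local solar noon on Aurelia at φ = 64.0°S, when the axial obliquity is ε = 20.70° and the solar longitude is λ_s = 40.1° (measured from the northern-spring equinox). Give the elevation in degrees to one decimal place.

Solar declination: sin δ = sin ε · sin λ_s = sin 20.70° × sin 40.1° = 0.22768, so δ = +13.161°.
At local noon the hour angle is zero, so the zenith angle equals |φ − δ| = |-64.0° − (+13.161°)| = 77.161°.
Elevation = 90° − 77.161° = 12.8°.

12.8°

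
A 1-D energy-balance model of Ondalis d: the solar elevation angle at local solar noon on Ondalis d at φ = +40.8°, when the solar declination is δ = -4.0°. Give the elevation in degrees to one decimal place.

45.2°

At local noon the hour angle is zero, so the zenith angle equals |φ − δ| = |+40.8° − (-4.000°)| = 44.800°.
Elevation = 90° − 44.800° = 45.2°.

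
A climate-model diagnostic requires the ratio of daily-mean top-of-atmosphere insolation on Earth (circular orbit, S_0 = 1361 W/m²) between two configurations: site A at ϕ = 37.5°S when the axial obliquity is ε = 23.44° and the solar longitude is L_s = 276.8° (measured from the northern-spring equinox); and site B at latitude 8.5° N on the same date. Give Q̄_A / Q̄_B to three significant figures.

Q̄_A / Q̄_B ≈ 1.40

— Configuration A (ϕ=-37.5°):
Solar declination: sin δ = sin ε · sin L_s = sin 23.44° × sin 276.8° = -0.39499, so δ = -23.265°.
cos h₀ = −tan(-37.5°) tan(-23.265°) = -0.3299, h₀ = 1.9070 rad.
Bracket: h₀ sin ϕ sin δ + cos ϕ cos δ sin h₀ = 1.9070×-0.60876×-0.39499 + 0.79335×0.91869×0.94401 = 0.458546 + 0.688035 = 1.146581.
Q̄ = (S_0/π) × [bracket] = (1361/π) × 1.146581 = 496.72 W/m².
— Configuration B (ϕ=+8.5°):
cos h₀ = −tan(+8.5°) tan(-23.265°) = 0.0643, h₀ = 1.5065 rad.
Bracket: h₀ sin ϕ sin δ + cos ϕ cos δ sin h₀ = 1.5065×0.14781×-0.39499 + 0.98902×0.91869×0.99793 = -0.087955 + 0.906722 = 0.818767.
Q̄ = (S_0/π) × [bracket] = (1361/π) × 0.818767 = 354.71 W/m².
Ratio Q̄_A / Q̄_B = 496.72 / 354.71 = 1.400.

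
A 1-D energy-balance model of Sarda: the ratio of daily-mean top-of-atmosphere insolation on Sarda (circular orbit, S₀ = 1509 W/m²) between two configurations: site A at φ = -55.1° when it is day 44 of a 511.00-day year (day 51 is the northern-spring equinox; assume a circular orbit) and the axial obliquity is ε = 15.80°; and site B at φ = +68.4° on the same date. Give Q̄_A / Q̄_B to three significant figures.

— Configuration A (φ=-55.1°):
Solar longitude: λ_s = 360° × (44 − 51)/511.00 = -4.932°, i.e. -4.932° + 360° = 355.068°.
sin δ = sin 15.80° × sin 355.068° = -0.02341, so δ = -1.341°.
cos H₀ = −tan(-55.1°) tan(-1.341°) = -0.0336, H₀ = 1.6044 rad.
Bracket: H₀ sin φ sin δ + cos φ cos δ sin H₀ = 1.6044×-0.82015×-0.02341 + 0.57215×0.99973×0.99944 = 0.030804 + 0.571675 = 0.602479.
Q̄ = (S₀/π) × [bracket] = (1509/π) × 0.602479 = 289.39 W/m².
— Configuration B (φ=+68.4°):
cos H₀ = −tan(+68.4°) tan(-1.341°) = 0.0591, H₀ = 1.5116 rad.
Bracket: H₀ sin φ sin δ + cos φ cos δ sin H₀ = 1.5116×0.92978×-0.02341 + 0.36812×0.99973×0.99825 = -0.032902 + 0.367377 = 0.334475.
Q̄ = (S₀/π) × [bracket] = (1509/π) × 0.334475 = 160.66 W/m².
Ratio Q̄_A / Q̄_B = 289.39 / 160.66 = 1.801.

Q̄_A / Q̄_B ≈ 1.80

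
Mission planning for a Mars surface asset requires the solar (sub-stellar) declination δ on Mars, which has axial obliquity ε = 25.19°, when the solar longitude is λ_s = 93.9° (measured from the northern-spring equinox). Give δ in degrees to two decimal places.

sin δ = sin ε · sin λ_s = sin 25.19° × sin 93.9° = 0.424636.
δ = arcsin(0.424636) = +25.13°.

δ = +25.13°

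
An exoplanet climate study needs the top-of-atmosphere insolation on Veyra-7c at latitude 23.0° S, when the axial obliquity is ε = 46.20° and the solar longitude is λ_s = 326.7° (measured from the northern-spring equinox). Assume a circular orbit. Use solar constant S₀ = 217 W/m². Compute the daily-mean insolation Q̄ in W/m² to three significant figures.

Solar declination: sin δ = sin ε · sin λ_s = sin 46.20° × sin 326.7° = -0.39626, so δ = -23.345°.
cos H₀ = −tan(-23.0°) tan(-23.345°) = -0.1832, H₀ = 1.7550 rad.
Bracket: H₀ sin φ sin δ + cos φ cos δ sin H₀ = 1.7550×-0.39073×-0.39626 + 0.92050×0.91814×0.98308 = 0.271728 + 0.830848 = 1.102576.
Q̄ = (S₀/π) × [bracket] = (217/π) × 1.102576 = 76.16 W/m².

Q̄ ≈ 76.2 W/m²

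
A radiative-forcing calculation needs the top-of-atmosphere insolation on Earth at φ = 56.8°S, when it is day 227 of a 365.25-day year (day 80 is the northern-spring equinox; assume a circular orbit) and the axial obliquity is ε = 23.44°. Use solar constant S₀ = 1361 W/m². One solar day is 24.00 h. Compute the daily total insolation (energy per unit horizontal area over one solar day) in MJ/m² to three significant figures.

10.0 MJ/m²

Solar longitude: λ_s = 360° × (227 − 80)/365.25 = 144.887°.
sin δ = sin 23.44° × sin 144.887° = 0.22880, so δ = +13.227°.
cos H₀ = −tan(-56.8°) tan(+13.227°) = 0.3592, H₀ = 1.2034 rad.
Bracket: H₀ sin φ sin δ + cos φ cos δ sin H₀ = 1.2034×-0.83676×0.22880 + 0.54756×0.97347×0.93327 = -0.230392 + 0.497464 = 0.267072.
Q̄ = (S₀/π) × [bracket] = (1361/π) × 0.267072 = 115.70 W/m².
Daily total = Q̄ × 24.00 h × 3600 s/h = 115.70 × 24.00 × 3600 / 10⁶ = 9.996 MJ/m².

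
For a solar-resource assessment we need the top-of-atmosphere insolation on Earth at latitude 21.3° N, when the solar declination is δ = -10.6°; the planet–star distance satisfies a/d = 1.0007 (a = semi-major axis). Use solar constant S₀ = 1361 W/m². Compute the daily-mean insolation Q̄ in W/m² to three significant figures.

Q̄ ≈ 353 W/m²

cos H₀ = −tan(+21.3°) tan(-10.600°) = 0.0730, H₀ = 1.4978 rad.
Bracket: H₀ sin φ sin δ + cos φ cos δ sin H₀ = 1.4978×0.36325×-0.18395 + 0.93169×0.98294×0.99733 = -0.100083 + 0.913350 = 0.813267.
Inverse-square distance factor (a/d)² = 1.0007² = 1.001400.
Q̄ = (S₀/π) × 1.001400 × [bracket] = (1361/π) × 1.001400 × 0.813267 = 352.8 W/m².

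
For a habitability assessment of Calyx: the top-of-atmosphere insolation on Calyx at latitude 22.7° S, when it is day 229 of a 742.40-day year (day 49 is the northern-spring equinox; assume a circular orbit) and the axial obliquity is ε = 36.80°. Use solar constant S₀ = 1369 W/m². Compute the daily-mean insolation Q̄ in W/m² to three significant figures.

Q̄ ≈ 180 W/m²

Solar longitude: λ_s = 360° × (229 − 49)/742.40 = 87.284°.
sin δ = sin 36.80° × sin 87.284° = 0.59835, so δ = +36.752°.
cos H₀ = −tan(-22.7°) tan(+36.752°) = 0.3124, H₀ = 1.2531 rad.
Bracket: H₀ sin φ sin δ + cos φ cos δ sin H₀ = 1.2531×-0.38591×0.59835 + 0.92254×0.80123×0.94995 = -0.289352 + 0.702171 = 0.412819.
Q̄ = (S₀/π) × [bracket] = (1369/π) × 0.412819 = 179.9 W/m².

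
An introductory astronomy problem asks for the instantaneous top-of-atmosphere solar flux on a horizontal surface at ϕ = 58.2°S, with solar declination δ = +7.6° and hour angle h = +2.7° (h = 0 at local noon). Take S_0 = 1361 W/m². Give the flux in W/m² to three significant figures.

cos θ_z = sin ϕ sin δ + cos ϕ cos δ cos h = -0.112404 + 0.521747 = 0.409343.
Flux = S_0 · cos θ_z = 1361 × 0.409343 = 557.1 W/m².

557 W/m²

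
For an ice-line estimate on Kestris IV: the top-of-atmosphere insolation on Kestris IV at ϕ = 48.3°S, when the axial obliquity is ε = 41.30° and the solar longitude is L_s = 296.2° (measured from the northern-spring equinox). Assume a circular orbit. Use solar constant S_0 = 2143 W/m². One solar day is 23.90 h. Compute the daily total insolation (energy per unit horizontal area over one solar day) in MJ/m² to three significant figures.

83.7 MJ/m²

Solar declination: sin δ = sin ε · sin L_s = sin 41.30° × sin 296.2° = -0.59219, so δ = -36.313°.
cos h₀ = −tan(-48.3°) tan(-36.313°) = -0.8249, h₀ = 2.5407 rad.
Bracket: h₀ sin ϕ sin δ + cos ϕ cos δ sin h₀ = 2.5407×-0.74664×-0.59219 + 0.66523×0.80580×0.56535 = 1.123377 + 0.303052 = 1.426429.
Q̄ = (S_0/π) × [bracket] = (2143/π) × 1.426429 = 973.02 W/m².
Daily total = Q̄ × 23.90 h × 3600 s/h = 973.02 × 23.90 × 3600 / 10⁶ = 83.72 MJ/m².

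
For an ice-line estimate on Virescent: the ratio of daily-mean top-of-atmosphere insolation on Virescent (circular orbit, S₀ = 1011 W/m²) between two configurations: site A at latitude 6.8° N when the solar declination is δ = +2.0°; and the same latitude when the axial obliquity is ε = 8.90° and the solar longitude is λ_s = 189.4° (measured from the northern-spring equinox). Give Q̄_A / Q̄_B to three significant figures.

— Configuration A (φ=+6.8°):
cos H₀ = −tan(+6.8°) tan(+2.000°) = -0.0042, H₀ = 1.5750 rad.
Bracket: H₀ sin φ sin δ + cos φ cos δ sin H₀ = 1.5750×0.11840×0.03490 + 0.99297×0.99939×0.99999 = 0.006508 + 0.992354 = 0.998862.
Q̄ = (S₀/π) × [bracket] = (1011/π) × 0.998862 = 321.45 W/m².
— Configuration B (φ=+6.8°):
Solar declination: sin δ = sin ε · sin λ_s = sin 8.90° × sin 189.4° = -0.02527, so δ = -1.448°.
cos H₀ = −tan(+6.8°) tan(-1.448°) = 0.0030, H₀ = 1.5678 rad.
Bracket: H₀ sin φ sin δ + cos φ cos δ sin H₀ = 1.5678×0.11840×-0.02527 + 0.99297×0.99968×1.00000 = -0.004691 + 0.992652 = 0.987961.
Q̄ = (S₀/π) × [bracket] = (1011/π) × 0.987961 = 317.94 W/m².
Ratio Q̄_A / Q̄_B = 321.45 / 317.94 = 1.011.

Q̄_A / Q̄_B ≈ 1.01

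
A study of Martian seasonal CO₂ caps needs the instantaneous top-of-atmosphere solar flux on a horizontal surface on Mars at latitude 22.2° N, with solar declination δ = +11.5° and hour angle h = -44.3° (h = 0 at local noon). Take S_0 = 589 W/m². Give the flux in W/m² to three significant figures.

cos θ_z = sin ϕ sin δ + cos ϕ cos δ cos h = 0.075329 + 0.649336 = 0.724665.
Flux = S_0 · cos θ_z = 589 × 0.724665 = 426.8 W/m².

427 W/m²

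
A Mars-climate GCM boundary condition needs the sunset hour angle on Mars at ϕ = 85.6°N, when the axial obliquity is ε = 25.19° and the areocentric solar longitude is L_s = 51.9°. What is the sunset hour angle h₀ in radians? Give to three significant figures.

h₀ = 3.14 rad

sin δ = sin 25.19° × sin 51.9° = 0.33494, so δ = +19.569°.
Sunrise equation: cos h₀ = −tan ϕ · tan δ = -4.6197 ≤ −1, so the Sun never sets (polar day) and h₀ = π.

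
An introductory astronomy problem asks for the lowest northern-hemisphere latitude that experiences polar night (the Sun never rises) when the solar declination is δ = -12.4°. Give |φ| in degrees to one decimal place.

Polar night requires cos H₀ = −tan φ tan δ ≥ 1, i.e. tan φ tan δ ≤ −1.
The boundary is |tan φ| · |tan δ| = 1, so |φ| = 90° − |δ| = 90° − 12.4° = 77.6° in the northern hemisphere.

|φ| = 77.6°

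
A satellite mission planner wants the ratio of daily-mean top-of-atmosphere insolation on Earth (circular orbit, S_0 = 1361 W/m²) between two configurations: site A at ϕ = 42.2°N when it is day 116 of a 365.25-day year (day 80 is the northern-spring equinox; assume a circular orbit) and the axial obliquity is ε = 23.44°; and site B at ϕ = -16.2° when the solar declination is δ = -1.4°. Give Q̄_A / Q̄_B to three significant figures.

Q̄_A / Q̄_B ≈ 1.01

— Configuration A (ϕ=+42.2°):
Solar longitude: L_s = 360° × (116 − 80)/365.25 = 35.483°.
sin δ = sin 23.44° × sin 35.483° = 0.23090, so δ = +13.350°.
cos h₀ = −tan(+42.2°) tan(+13.350°) = -0.2152, h₀ = 1.7877 rad.
Bracket: h₀ sin ϕ sin δ + cos ϕ cos δ sin h₀ = 1.7877×0.67172×0.23090 + 0.74080×0.97298×0.97657 = 0.277273 + 0.703896 = 0.981169.
Q̄ = (S_0/π) × [bracket] = (1361/π) × 0.981169 = 425.06 W/m².
— Configuration B (ϕ=-16.2°):
cos h₀ = −tan(-16.2°) tan(-1.400°) = -0.0071, h₀ = 1.5779 rad.
Bracket: h₀ sin ϕ sin δ + cos ϕ cos δ sin h₀ = 1.5779×-0.27899×-0.02443 + 0.96029×0.99970×0.99997 = 0.010755 + 0.959973 = 0.970728.
Q̄ = (S_0/π) × [bracket] = (1361/π) × 0.970728 = 420.54 W/m².
Ratio Q̄_A / Q̄_B = 425.06 / 420.54 = 1.011.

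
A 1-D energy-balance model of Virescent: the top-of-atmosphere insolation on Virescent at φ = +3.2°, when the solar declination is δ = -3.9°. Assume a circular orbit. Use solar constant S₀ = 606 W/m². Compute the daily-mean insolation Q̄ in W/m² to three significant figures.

Q̄ ≈ 191 W/m²

cos H₀ = −tan(+3.2°) tan(-3.900°) = 0.0038, H₀ = 1.5670 rad.
Bracket: H₀ sin φ sin δ + cos φ cos δ sin H₀ = 1.5670×0.05582×-0.06802 + 0.99844×0.99768×0.99999 = -0.005950 + 0.996114 = 0.990164.
Q̄ = (S₀/π) × [bracket] = (606/π) × 0.990164 = 191.0 W/m².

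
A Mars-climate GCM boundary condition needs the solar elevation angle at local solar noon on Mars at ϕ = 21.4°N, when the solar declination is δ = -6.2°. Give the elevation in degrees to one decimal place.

62.4°

At local noon the hour angle is zero, so the zenith angle equals |ϕ − δ| = |+21.4° − (-6.200°)| = 27.600°.
Elevation = 90° − 27.600° = 62.4°.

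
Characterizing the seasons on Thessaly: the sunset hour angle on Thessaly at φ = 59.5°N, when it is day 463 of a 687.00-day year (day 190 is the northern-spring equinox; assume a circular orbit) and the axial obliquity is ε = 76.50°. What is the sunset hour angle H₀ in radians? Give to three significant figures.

Solar longitude: λ_s = 360° × (463 − 190)/687.00 = 143.057°.
sin δ = sin 76.50° × sin 143.057° = 0.58442, so δ = +35.762°.
Sunrise equation: cos H₀ = −tan φ · tan δ = -1.2227 ≤ −1, so the host star never sets (polar day) and H₀ = π.

H₀ = 3.14 rad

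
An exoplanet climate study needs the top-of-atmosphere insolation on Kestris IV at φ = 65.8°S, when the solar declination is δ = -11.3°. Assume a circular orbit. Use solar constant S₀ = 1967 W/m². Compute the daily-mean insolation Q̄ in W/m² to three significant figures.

cos H₀ = −tan(-65.8°) tan(-11.300°) = -0.4446, H₀ = 2.0315 rad.
Bracket: H₀ sin φ sin δ + cos φ cos δ sin H₀ = 2.0315×-0.91212×-0.19595 + 0.40992×0.98061×0.89572 = 0.363090 + 0.360054 = 0.723144.
Q̄ = (S₀/π) × [bracket] = (1967/π) × 0.723144 = 452.8 W/m².

Q̄ ≈ 453 W/m²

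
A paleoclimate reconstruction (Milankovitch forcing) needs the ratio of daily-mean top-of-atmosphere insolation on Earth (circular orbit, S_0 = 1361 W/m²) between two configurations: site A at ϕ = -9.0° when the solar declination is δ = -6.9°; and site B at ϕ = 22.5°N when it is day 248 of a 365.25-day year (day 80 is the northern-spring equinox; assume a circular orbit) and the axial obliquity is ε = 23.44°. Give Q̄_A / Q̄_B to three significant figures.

— Configuration A (ϕ=-9.0°):
cos h₀ = −tan(-9.0°) tan(-6.900°) = -0.0192, h₀ = 1.5900 rad.
Bracket: h₀ sin ϕ sin δ + cos ϕ cos δ sin h₀ = 1.5900×-0.15643×-0.12014 + 0.98769×0.99276×0.99982 = 0.029882 + 0.980363 = 1.010245.
Q̄ = (S_0/π) × [bracket] = (1361/π) × 1.010245 = 437.66 W/m².
— Configuration B (ϕ=+22.5°):
Solar longitude: L_s = 360° × (248 − 80)/365.25 = 165.585°.
sin δ = sin 23.44° × sin 165.585° = 0.09903, so δ = +5.683°.
cos h₀ = −tan(+22.5°) tan(+5.683°) = -0.0412, h₀ = 1.6120 rad.
Bracket: h₀ sin ϕ sin δ + cos ϕ cos δ sin h₀ = 1.6120×0.38268×0.09903 + 0.92388×0.99508×0.99915 = 0.061090 + 0.918553 = 0.979643.
Q̄ = (S_0/π) × [bracket] = (1361/π) × 0.979643 = 424.40 W/m².
Ratio Q̄_A / Q̄_B = 437.66 / 424.40 = 1.031.

Q̄_A / Q̄_B ≈ 1.03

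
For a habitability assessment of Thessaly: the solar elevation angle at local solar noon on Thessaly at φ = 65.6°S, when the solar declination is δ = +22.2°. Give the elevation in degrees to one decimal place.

At local noon the hour angle is zero, so the zenith angle equals |φ − δ| = |-65.6° − (+22.200°)| = 87.800°.
Elevation = 90° − 87.800° = 2.2°.

2.2°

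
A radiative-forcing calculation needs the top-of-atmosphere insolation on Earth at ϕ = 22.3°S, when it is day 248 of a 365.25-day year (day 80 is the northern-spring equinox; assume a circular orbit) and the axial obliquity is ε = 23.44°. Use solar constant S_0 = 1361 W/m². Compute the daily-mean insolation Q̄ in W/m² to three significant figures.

Q̄ ≈ 374 W/m²

Solar longitude: L_s = 360° × (248 − 80)/365.25 = 165.585°.
sin δ = sin 23.44° × sin 165.585° = 0.09903, so δ = +5.683°.
cos h₀ = −tan(-22.3°) tan(+5.683°) = 0.0408, h₀ = 1.5300 rad.
Bracket: h₀ sin ϕ sin δ + cos ϕ cos δ sin h₀ = 1.5300×-0.37946×0.09903 + 0.92521×0.99508×0.99917 = -0.057494 + 0.919894 = 0.862400.
Q̄ = (S_0/π) × [bracket] = (1361/π) × 0.862400 = 373.6 W/m².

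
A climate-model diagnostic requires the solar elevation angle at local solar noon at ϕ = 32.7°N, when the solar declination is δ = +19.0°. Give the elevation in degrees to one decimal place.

At local noon the hour angle is zero, so the zenith angle equals |ϕ − δ| = |+32.7° − (+19.000°)| = 13.700°.
Elevation = 90° − 13.700° = 76.3°.

76.3°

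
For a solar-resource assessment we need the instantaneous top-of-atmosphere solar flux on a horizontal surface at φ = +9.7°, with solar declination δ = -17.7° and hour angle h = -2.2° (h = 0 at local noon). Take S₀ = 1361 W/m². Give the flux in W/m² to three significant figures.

1.21e+03 W/m²

cos θ_z = sin φ sin δ + cos φ cos δ cos h = -0.051226 + 0.938350 = 0.887124.
Flux = S₀ · cos θ_z = 1361 × 0.887124 = 1207 W/m².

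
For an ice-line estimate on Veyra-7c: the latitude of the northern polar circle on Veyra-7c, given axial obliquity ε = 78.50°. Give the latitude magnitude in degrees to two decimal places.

11.50°

The polar circle is the lowest latitude that experiences at least one full rotation of continuous daylight at the northern-summer solstice; it lies at |ϕ| = 90° − ε = 90° − 78.50° = 11.50°.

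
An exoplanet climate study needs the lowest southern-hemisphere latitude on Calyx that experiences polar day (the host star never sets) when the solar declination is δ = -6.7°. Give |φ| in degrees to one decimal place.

|φ| = 83.3°

Polar day requires cos H₀ = −tan φ tan δ ≤ −1, i.e. tan φ tan δ ≥ 1.
The boundary is |tan φ| · |tan δ| = 1, so |φ| = 90° − |δ| = 90° − 6.7° = 83.3° in the southern hemisphere.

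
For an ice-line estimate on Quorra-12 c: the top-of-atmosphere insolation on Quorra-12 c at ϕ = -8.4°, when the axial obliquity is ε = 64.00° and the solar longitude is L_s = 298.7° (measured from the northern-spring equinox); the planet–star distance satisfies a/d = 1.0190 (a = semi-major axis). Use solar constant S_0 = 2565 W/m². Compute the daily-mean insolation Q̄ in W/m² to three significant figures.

Solar declination: sin δ = sin ε · sin L_s = sin 64.00° × sin 298.7° = -0.78837, so δ = -52.034°.
cos h₀ = −tan(-8.4°) tan(-52.034°) = -0.1892, h₀ = 1.7612 rad.
Bracket: h₀ sin ϕ sin δ + cos ϕ cos δ sin h₀ = 1.7612×-0.14608×-0.78837 + 0.98927×0.61520×0.98193 = 0.202829 + 0.597602 = 0.800431.
Inverse-square distance factor (a/d)² = 1.0190² = 1.038361.
Q̄ = (S_0/π) × 1.038361 × [bracket] = (2565/π) × 1.038361 × 0.800431 = 678.6 W/m².

Q̄ ≈ 679 W/m²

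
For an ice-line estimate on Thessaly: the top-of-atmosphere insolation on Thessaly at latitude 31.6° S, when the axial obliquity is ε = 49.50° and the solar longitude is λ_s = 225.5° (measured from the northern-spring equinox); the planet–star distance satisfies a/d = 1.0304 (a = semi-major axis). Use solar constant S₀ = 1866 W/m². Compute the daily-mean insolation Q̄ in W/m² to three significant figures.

Solar declination: sin δ = sin ε · sin λ_s = sin 49.50° × sin 225.5° = -0.54236, so δ = -32.844°.
cos H₀ = −tan(-31.6°) tan(-32.844°) = -0.3971, H₀ = 1.9792 rad.
Bracket: H₀ sin φ sin δ + cos φ cos δ sin H₀ = 1.9792×-0.52399×-0.54236 + 0.85173×0.84015×0.91775 = 0.562471 + 0.656724 = 1.219195.
Inverse-square distance factor (a/d)² = 1.0304² = 1.061724.
Q̄ = (S₀/π) × 1.061724 × [bracket] = (1866/π) × 1.061724 × 1.219195 = 768.9 W/m².

Q̄ ≈ 769 W/m²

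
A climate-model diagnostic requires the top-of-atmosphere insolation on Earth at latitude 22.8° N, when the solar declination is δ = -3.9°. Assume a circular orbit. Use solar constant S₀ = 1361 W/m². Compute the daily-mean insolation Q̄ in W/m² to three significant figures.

cos H₀ = −tan(+22.8°) tan(-3.900°) = 0.0287, H₀ = 1.5421 rad.
Bracket: H₀ sin φ sin δ + cos φ cos δ sin H₀ = 1.5421×0.38752×-0.06802 + 0.92186×0.99768×0.99959 = -0.040648 + 0.919344 = 0.878696.
Q̄ = (S₀/π) × [bracket] = (1361/π) × 0.878696 = 380.7 W/m².

Q̄ ≈ 381 W/m²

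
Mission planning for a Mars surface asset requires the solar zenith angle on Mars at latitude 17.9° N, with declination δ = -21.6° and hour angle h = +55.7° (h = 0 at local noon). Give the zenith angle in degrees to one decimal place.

θ_z = 67.3°

cos θ_z = sin φ sin δ + cos φ cos δ cos h = -0.113146 + 0.498591 = 0.385445.
θ_z = arccos(0.385445) = 67.3°.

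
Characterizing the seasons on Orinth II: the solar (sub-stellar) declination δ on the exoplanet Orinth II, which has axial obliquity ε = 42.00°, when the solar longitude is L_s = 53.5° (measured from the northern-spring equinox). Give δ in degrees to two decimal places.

sin δ = sin ε · sin L_s = sin 42.00° × sin 53.5° = 0.537885.
δ = arcsin(0.537885) = +32.54°.

δ = +32.54°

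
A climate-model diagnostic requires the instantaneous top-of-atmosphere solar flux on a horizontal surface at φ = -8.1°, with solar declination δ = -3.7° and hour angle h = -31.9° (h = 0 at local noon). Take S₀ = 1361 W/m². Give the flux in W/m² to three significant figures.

cos θ_z = sin φ sin δ + cos φ cos δ cos h = 0.009093 + 0.838750 = 0.847843.
Flux = S₀ · cos θ_z = 1361 × 0.847843 = 1154 W/m².

1.15e+03 W/m²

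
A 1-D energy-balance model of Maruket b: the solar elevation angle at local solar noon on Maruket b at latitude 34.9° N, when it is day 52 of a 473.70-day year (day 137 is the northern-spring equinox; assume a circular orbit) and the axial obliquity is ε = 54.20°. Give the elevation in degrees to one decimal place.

8.0°

Solar longitude: L_s = 360° × (52 − 137)/473.70 = -64.598°, i.e. -64.598° + 360° = 295.402°.
sin δ = sin 54.20° × sin 295.402° = -0.73265, so δ = -47.109°.
At local noon the hour angle is zero, so the zenith angle equals |ϕ − δ| = |+34.9° − (-47.109°)| = 82.009°.
Elevation = 90° − 82.009° = 8.0°.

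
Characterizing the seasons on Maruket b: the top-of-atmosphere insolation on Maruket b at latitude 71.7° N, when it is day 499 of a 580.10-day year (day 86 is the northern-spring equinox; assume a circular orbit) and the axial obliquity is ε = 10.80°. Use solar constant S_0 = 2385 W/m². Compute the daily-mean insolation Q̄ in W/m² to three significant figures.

Solar longitude: L_s = 360° × (499 − 86)/580.10 = 256.301°.
sin δ = sin 10.80° × sin 256.301° = -0.18205, so δ = -10.489°.
cos h₀ = −tan(+71.7°) tan(-10.489°) = 0.5598, h₀ = 0.9766 rad.
Bracket: h₀ sin ϕ sin δ + cos ϕ cos δ sin h₀ = 0.9766×0.94943×-0.18205 + 0.31399×0.98329×0.82861 = -0.168799 + 0.255828 = 0.087029.
Q̄ = (S_0/π) × [bracket] = (2385/π) × 0.087029 = 66.07 W/m².

Q̄ ≈ 66.1 W/m²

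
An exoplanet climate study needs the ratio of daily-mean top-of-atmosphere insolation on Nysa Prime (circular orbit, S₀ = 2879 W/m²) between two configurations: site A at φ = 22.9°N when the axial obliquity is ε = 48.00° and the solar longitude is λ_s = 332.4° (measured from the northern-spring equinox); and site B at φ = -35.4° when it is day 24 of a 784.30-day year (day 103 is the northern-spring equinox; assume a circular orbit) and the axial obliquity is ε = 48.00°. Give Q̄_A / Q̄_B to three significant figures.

Q̄_A / Q̄_B ≈ 0.565

— Configuration A (φ=+22.9°):
Solar declination: sin δ = sin ε · sin λ_s = sin 48.00° × sin 332.4° = -0.34430, so δ = -20.139°.
cos H₀ = −tan(+22.9°) tan(-20.139°) = 0.1549, H₀ = 1.4153 rad.
Bracket: H₀ sin φ sin δ + cos φ cos δ sin H₀ = 1.4153×0.38912×-0.34430 + 0.92119×0.93886×0.98793 = -0.189613 + 0.854429 = 0.664816.
Q̄ = (S₀/π) × [bracket] = (2879/π) × 0.664816 = 609.25 W/m².
— Configuration B (φ=-35.4°):
Solar longitude: λ_s = 360° × (24 − 103)/784.30 = -36.262°, i.e. -36.262° + 360° = 323.738°.
sin δ = sin 48.00° × sin 323.738° = -0.43955, so δ = -26.075°.
cos H₀ = −tan(-35.4°) tan(-26.075°) = -0.3478, H₀ = 1.9260 rad.
Bracket: H₀ sin φ sin δ + cos φ cos δ sin H₀ = 1.9260×-0.57928×-0.43955 + 0.81513×0.89822×0.93758 = 0.490403 + 0.686464 = 1.176867.
Q̄ = (S₀/π) × [bracket] = (2879/π) × 1.176867 = 1078.5 W/m².
Ratio Q̄_A / Q̄_B = 609.25 / 1078.5 = 0.5649.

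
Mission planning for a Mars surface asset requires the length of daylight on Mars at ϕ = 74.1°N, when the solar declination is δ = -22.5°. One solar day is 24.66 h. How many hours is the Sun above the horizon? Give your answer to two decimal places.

cos h₀ = −tan ϕ · tan δ = 1.4541 ≥ 1, so the Sun never rises (polar night) and h₀ = 0.
Daylight = 2h₀/(2π) × 24.66 h = (0.0000/π) × 24.66 = 0.00 h.

0.00 h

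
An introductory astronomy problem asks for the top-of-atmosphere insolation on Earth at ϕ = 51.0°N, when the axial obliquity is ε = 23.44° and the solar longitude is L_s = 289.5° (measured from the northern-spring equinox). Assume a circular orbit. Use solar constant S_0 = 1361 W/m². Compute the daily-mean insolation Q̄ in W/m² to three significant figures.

Q̄ ≈ 86.7 W/m²

Solar declination: sin δ = sin ε · sin L_s = sin 23.44° × sin 289.5° = -0.37497, so δ = -22.023°.
cos h₀ = −tan(+51.0°) tan(-22.023°) = 0.4995, h₀ = 1.0478 rad.
Bracket: h₀ sin ϕ sin δ + cos ϕ cos δ sin h₀ = 1.0478×0.77715×-0.37497 + 0.62932×0.92704×0.86632 = -0.305337 + 0.505415 = 0.200078.
Q̄ = (S_0/π) × [bracket] = (1361/π) × 0.200078 = 86.68 W/m².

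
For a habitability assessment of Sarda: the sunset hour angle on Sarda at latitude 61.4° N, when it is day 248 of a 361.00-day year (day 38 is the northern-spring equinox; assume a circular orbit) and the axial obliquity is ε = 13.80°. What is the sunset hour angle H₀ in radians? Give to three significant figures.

H₀ = 1.35 rad

Solar longitude: λ_s = 360° × (248 − 38)/361.00 = 209.418°.
sin δ = sin 13.80° × sin 209.418° = -0.11716, so δ = -6.728°.
cos H₀ = −tan φ · tan δ = −tan(+61.4°) × tan(-6.728°) = 0.2164, so H₀ = 1.3527 rad = 77.50°.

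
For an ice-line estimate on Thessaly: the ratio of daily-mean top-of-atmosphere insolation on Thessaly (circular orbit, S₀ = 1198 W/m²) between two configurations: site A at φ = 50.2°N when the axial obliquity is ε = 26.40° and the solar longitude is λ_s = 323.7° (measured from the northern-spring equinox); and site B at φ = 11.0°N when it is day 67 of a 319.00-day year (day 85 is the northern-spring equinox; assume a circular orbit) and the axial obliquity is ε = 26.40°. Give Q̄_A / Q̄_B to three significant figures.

Q̄_A / Q̄_B ≈ 0.361

— Configuration A (φ=+50.2°):
Solar declination: sin δ = sin ε · sin λ_s = sin 26.40° × sin 323.7° = -0.26323, so δ = -15.262°.
cos H₀ = −tan(+50.2°) tan(-15.262°) = 0.3275, H₀ = 1.2372 rad.
Bracket: H₀ sin φ sin δ + cos φ cos δ sin H₀ = 1.2372×0.76828×-0.26323 + 0.64011×0.96473×0.94486 = -0.250204 + 0.583483 = 0.333279.
Q̄ = (S₀/π) × [bracket] = (1198/π) × 0.333279 = 127.09 W/m².
— Configuration B (φ=+11.0°):
Solar longitude: λ_s = 360° × (67 − 85)/319.00 = -20.313°, i.e. -20.313° + 360° = 339.687°.
sin δ = sin 26.40° × sin 339.687° = -0.15436, so δ = -8.880°.
cos H₀ = −tan(+11.0°) tan(-8.880°) = 0.0304, H₀ = 1.5404 rad.
Bracket: H₀ sin φ sin δ + cos φ cos δ sin H₀ = 1.5404×0.19081×-0.15436 + 0.98163×0.98801×0.99954 = -0.045370 + 0.969414 = 0.924044.
Q̄ = (S₀/π) × [bracket] = (1198/π) × 0.924044 = 352.37 W/m².
Ratio Q̄_A / Q̄_B = 127.09 / 352.37 = 0.3607.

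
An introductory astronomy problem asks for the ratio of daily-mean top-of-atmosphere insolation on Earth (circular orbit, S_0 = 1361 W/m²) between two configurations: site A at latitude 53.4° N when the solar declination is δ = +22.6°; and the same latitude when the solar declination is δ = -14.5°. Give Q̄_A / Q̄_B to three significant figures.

Q̄_A / Q̄_B ≈ 3.79

— Configuration A (ϕ=+53.4°):
cos h₀ = −tan(+53.4°) tan(+22.600°) = -0.5605, h₀ = 2.1658 rad.
Bracket: h₀ sin ϕ sin δ + cos ϕ cos δ sin h₀ = 2.1658×0.80282×0.38430 + 0.59622×0.92321×0.82816 = 0.668201 + 0.455849 = 1.124050.
Q̄ = (S_0/π) × [bracket] = (1361/π) × 1.124050 = 486.96 W/m².
— Configuration B (ϕ=+53.4°):
cos h₀ = −tan(+53.4°) tan(-14.500°) = 0.3482, h₀ = 1.2151 rad.
Bracket: h₀ sin ϕ sin δ + cos ϕ cos δ sin h₀ = 1.2151×0.80282×-0.25038 + 0.59622×0.96815×0.93741 = -0.244247 + 0.541102 = 0.296855.
Q̄ = (S_0/π) × [bracket] = (1361/π) × 0.296855 = 128.60 W/m².
Ratio Q̄_A / Q̄_B = 486.96 / 128.60 = 3.787.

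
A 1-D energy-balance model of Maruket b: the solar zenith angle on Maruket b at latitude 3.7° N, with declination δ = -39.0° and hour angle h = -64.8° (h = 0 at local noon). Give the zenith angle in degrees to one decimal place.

θ_z = 73.2°

cos θ_z = sin ϕ sin δ + cos ϕ cos δ cos h = -0.040611 + 0.330203 = 0.289592.
θ_z = arccos(0.289592) = 73.2°.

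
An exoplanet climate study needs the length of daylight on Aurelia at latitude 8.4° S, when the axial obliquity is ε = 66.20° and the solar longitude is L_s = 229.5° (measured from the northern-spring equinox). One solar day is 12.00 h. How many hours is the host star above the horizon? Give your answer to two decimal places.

6.55 h

Solar declination: sin δ = sin ε · sin L_s = sin 66.20° × sin 229.5° = -0.69574, so δ = -44.086°.
cos h₀ = −tan ϕ · tan δ = −tan(-8.4°) × tan(-44.086°) = -0.1430, so h₀ = 1.7143 rad = 98.22°.
Daylight = 2h₀/(2π) × 12.00 h = (1.7143/π) × 12.00 = 6.55 h.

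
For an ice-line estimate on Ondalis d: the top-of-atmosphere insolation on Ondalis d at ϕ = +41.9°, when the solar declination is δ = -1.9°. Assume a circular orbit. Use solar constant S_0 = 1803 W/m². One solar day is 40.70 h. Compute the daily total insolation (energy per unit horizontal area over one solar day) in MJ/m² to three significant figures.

59.7 MJ/m²

cos h₀ = −tan(+41.9°) tan(-1.900°) = 0.0298, h₀ = 1.5410 rad.
Bracket: h₀ sin ϕ sin δ + cos ϕ cos δ sin h₀ = 1.5410×0.66783×-0.03316 + 0.74431×0.99945×0.99956 = -0.034126 + 0.743573 = 0.709447.
Q̄ = (S_0/π) × [bracket] = (1803/π) × 0.709447 = 407.16 W/m².
Daily total = Q̄ × 40.70 h × 3600 s/h = 407.16 × 40.70 × 3600 / 10⁶ = 59.66 MJ/m².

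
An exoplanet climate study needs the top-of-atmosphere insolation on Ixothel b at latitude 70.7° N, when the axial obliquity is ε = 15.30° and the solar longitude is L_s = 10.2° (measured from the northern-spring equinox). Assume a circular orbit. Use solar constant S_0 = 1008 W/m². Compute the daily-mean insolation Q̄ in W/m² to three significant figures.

Q̄ ≈ 129 W/m²

Solar declination: sin δ = sin ε · sin L_s = sin 15.30° × sin 10.2° = 0.04673, so δ = +2.678°.
cos h₀ = −tan(+70.7°) tan(+2.678°) = -0.1336, h₀ = 1.7048 rad.
Bracket: h₀ sin ϕ sin δ + cos ϕ cos δ sin h₀ = 1.7048×0.94380×0.04673 + 0.33051×0.99891×0.99104 = 0.075188 + 0.327192 = 0.402380.
Q̄ = (S_0/π) × [bracket] = (1008/π) × 0.402380 = 129.1 W/m².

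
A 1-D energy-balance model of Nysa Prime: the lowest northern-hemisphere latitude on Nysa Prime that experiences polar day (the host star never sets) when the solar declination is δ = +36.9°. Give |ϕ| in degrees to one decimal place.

Polar day requires cos h₀ = −tan ϕ tan δ ≤ −1, i.e. tan ϕ tan δ ≥ 1.
The boundary is |tan ϕ| · |tan δ| = 1, so |ϕ| = 90° − |δ| = 90° − 36.9° = 53.1° in the northern hemisphere.

|ϕ| = 53.1°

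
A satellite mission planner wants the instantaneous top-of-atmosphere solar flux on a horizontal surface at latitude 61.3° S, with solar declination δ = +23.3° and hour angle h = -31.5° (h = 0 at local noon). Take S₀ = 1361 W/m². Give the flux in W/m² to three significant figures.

cos θ_z = sin φ sin δ + cos φ cos δ cos h = -0.346951 + 0.376065 = 0.029114.
Flux = S₀ · cos θ_z = 1361 × 0.029114 = 39.62 W/m².

39.6 W/m²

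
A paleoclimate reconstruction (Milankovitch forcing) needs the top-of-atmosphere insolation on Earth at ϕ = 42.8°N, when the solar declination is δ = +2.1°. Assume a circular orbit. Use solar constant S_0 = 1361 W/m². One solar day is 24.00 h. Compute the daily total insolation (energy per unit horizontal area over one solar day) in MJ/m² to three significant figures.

28.9 MJ/m²

cos h₀ = −tan(+42.8°) tan(+2.100°) = -0.0340, h₀ = 1.6048 rad.
Bracket: h₀ sin ϕ sin δ + cos ϕ cos δ sin h₀ = 1.6048×0.67944×0.03664 + 0.73373×0.99933×0.99942 = 0.039951 + 0.732813 = 0.772764.
Q̄ = (S_0/π) × [bracket] = (1361/π) × 0.772764 = 334.78 W/m².
Daily total = Q̄ × 24.00 h × 3600 s/h = 334.78 × 24.00 × 3600 / 10⁶ = 28.92 MJ/m².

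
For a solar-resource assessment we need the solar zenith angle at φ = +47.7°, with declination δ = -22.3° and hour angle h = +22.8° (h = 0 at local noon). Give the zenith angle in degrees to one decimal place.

θ_z = 72.9°

cos θ_z = sin φ sin δ + cos φ cos δ cos h = -0.280658 + 0.574024 = 0.293366.
θ_z = arccos(0.293366) = 72.9°.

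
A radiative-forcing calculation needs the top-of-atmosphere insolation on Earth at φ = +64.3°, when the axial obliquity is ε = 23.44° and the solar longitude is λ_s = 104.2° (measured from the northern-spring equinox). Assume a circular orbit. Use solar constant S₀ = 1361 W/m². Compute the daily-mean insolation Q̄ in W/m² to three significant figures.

Solar declination: sin δ = sin ε · sin λ_s = sin 23.44° × sin 104.2° = 0.38563, so δ = +22.683°.
cos H₀ = −tan(+64.3°) tan(+22.683°) = -0.8685, H₀ = 2.6229 rad.
Bracket: H₀ sin φ sin δ + cos φ cos δ sin H₀ = 2.6229×0.90108×0.38563 + 0.43366×0.92265×0.49575 = 0.911414 + 0.198358 = 1.109772.
Q̄ = (S₀/π) × [bracket] = (1361/π) × 1.109772 = 480.8 W/m².

Q̄ ≈ 481 W/m²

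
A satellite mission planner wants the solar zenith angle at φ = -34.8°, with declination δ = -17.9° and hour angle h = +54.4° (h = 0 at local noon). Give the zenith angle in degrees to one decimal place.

cos θ_z = sin φ sin δ + cos φ cos δ cos h = 0.175413 + 0.454871 = 0.630284.
θ_z = arccos(0.630284) = 50.9°.

θ_z = 50.9°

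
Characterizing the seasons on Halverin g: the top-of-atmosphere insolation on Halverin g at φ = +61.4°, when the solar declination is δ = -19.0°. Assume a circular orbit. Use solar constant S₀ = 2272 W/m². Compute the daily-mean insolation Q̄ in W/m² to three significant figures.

cos H₀ = −tan(+61.4°) tan(-19.000°) = 0.6315, H₀ = 0.8873 rad.
Bracket: H₀ sin φ sin δ + cos φ cos δ sin H₀ = 0.8873×0.87798×-0.32557 + 0.47869×0.94552×0.77534 = -0.253629 + 0.350927 = 0.097298.
Q̄ = (S₀/π) × [bracket] = (2272/π) × 0.097298 = 70.37 W/m².

Q̄ ≈ 70.4 W/m²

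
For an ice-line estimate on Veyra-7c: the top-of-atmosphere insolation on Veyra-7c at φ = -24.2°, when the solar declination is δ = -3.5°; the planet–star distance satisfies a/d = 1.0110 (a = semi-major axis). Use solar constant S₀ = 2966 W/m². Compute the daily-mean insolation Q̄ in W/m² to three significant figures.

cos H₀ = −tan(-24.2°) tan(-3.500°) = -0.0275, H₀ = 1.5983 rad.
Bracket: H₀ sin φ sin δ + cos φ cos δ sin H₀ = 1.5983×-0.40992×-0.06105 + 0.91212×0.99813×0.99962 = 0.039998 + 0.910068 = 0.950066.
Inverse-square distance factor (a/d)² = 1.0110² = 1.022121.
Q̄ = (S₀/π) × 1.022121 × [bracket] = (2966/π) × 1.022121 × 0.950066 = 916.8 W/m².

Q̄ ≈ 917 W/m²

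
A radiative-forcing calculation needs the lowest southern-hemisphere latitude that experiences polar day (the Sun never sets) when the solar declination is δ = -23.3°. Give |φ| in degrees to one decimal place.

Polar day requires cos H₀ = −tan φ tan δ ≤ −1, i.e. tan φ tan δ ≥ 1.
The boundary is |tan φ| · |tan δ| = 1, so |φ| = 90° − |δ| = 90° − 23.3° = 66.7° in the southern hemisphere.

|φ| = 66.7°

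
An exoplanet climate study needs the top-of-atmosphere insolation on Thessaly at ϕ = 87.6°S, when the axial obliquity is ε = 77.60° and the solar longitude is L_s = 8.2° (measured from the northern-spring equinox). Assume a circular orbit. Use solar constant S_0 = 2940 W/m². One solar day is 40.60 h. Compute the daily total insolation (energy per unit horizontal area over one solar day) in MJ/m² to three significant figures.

0.00 MJ/m²

Solar declination: sin δ = sin ε · sin L_s = sin 77.60° × sin 8.2° = 0.13930, so δ = +8.007°.
cos h₀ = −tan(-87.6°) tan(+8.007°) = 3.3564 ≥ 1 ⇒ polar night, h₀ = 0 and Q̄ = 0.
Daily total = Q̄ × 40.60 h × 3600 s/h = 0.00 MJ/m².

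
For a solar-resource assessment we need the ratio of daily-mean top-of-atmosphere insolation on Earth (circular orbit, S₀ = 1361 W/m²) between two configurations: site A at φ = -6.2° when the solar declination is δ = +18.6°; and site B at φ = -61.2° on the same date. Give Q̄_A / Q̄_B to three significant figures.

Q̄_A / Q̄_B ≈ 8.37

— Configuration A (φ=-6.2°):
cos H₀ = −tan(-6.2°) tan(+18.600°) = 0.0366, H₀ = 1.5342 rad.
Bracket: H₀ sin φ sin δ + cos φ cos δ sin H₀ = 1.5342×-0.10800×0.31896 + 0.99415×0.94777×0.99933 = -0.052850 + 0.941594 = 0.888744.
Q̄ = (S₀/π) × [bracket] = (1361/π) × 0.888744 = 385.02 W/m².
— Configuration B (φ=-61.2°):
cos H₀ = −tan(-61.2°) tan(+18.600°) = 0.6122, H₀ = 0.9120 rad.
Bracket: H₀ sin φ sin δ + cos φ cos δ sin H₀ = 0.9120×-0.87631×0.31896 + 0.48175×0.94777×0.79073 = -0.254911 + 0.361038 = 0.106127.
Q̄ = (S₀/π) × [bracket] = (1361/π) × 0.106127 = 45.976 W/m².
Ratio Q̄_A / Q̄_B = 385.02 / 45.976 = 8.374.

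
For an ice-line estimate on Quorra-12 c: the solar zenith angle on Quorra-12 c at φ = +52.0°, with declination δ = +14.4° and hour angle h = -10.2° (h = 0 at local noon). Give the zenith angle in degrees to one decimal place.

cos θ_z = sin φ sin δ + cos φ cos δ cos h = 0.195970 + 0.586895 = 0.782865.
θ_z = arccos(0.782865) = 38.5°.

θ_z = 38.5°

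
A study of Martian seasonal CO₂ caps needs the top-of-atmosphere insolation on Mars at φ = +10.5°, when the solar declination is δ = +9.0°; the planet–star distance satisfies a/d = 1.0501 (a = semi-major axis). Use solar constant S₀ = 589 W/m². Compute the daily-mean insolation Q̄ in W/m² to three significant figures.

Q̄ ≈ 210 W/m²

cos H₀ = −tan(+10.5°) tan(+9.000°) = -0.0294, H₀ = 1.6002 rad.
Bracket: H₀ sin φ sin δ + cos φ cos δ sin H₀ = 1.6002×0.18224×0.15643 + 0.98325×0.98769×0.99957 = 0.045618 + 0.970729 = 1.016347.
Inverse-square distance factor (a/d)² = 1.0501² = 1.102710.
Q̄ = (S₀/π) × 1.102710 × [bracket] = (589/π) × 1.102710 × 1.016347 = 210.1 W/m².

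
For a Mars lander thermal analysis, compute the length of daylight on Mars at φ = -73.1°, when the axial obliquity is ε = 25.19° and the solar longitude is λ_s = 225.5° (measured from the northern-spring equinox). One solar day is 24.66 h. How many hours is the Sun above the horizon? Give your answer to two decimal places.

24.66 h

Solar declination: sin δ = sin ε · sin λ_s = sin 25.19° × sin 225.5° = -0.30357, so δ = -17.672°.
Sunrise equation: cos H₀ = −tan φ · tan δ = -1.0487 ≤ −1, so the Sun never sets (polar day) and H₀ = π.
Daylight = 2H₀/(2π) × 24.66 h = (3.1416/π) × 24.66 = 24.66 h.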